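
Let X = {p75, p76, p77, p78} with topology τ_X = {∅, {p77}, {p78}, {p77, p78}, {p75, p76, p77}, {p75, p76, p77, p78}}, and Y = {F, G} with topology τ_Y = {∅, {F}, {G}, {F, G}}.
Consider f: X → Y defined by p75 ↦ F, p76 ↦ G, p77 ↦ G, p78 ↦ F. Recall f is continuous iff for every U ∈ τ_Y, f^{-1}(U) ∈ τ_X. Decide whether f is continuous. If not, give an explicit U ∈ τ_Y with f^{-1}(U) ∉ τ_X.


f is NOT continuous.

Compute f^{-1}(U) for each U ∈ τ_Y:
  U = ∅: f^{-1}(U) = ∅ ∈ τ_X ✓.
  U = {F}: f^{-1}(U) = {p75, p78} ∉ τ_X ✗.
  U = {G}: f^{-1}(U) = {p76, p77} ∉ τ_X ✗.
  U = {F, G}: f^{-1}(U) = {p75, p76, p77, p78} ∈ τ_X ✓.
Found U = {F} with f^{-1}(U) = {p75, p78} not in τ_X. Therefore f is NOT continuous.


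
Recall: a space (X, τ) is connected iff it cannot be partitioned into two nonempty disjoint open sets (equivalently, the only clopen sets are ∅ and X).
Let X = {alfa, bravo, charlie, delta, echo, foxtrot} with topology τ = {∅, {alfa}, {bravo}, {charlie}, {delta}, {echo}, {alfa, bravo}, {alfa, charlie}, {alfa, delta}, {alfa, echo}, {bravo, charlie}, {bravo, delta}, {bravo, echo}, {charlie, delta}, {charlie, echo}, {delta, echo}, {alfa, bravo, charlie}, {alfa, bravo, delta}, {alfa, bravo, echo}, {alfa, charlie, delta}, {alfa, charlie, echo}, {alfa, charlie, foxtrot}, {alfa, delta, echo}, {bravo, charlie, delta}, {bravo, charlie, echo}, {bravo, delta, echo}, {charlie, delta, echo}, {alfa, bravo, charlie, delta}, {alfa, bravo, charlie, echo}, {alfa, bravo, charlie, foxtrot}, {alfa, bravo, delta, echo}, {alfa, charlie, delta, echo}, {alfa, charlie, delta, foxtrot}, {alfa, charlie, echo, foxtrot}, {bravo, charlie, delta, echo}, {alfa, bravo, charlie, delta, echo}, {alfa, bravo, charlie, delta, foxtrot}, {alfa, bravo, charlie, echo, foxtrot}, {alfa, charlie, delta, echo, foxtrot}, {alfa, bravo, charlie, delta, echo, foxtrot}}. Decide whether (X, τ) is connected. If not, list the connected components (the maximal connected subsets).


(X, τ) is disconnected; components = [{bravo}, {delta}, {echo}, {alfa, charlie, foxtrot}].

Find clopen sets (U ∈ τ with X ∖ U ∈ τ):
  U = ∅, X ∖ U = {alfa, bravo, charlie, delta, echo, foxtrot} — both open, so U is clopen.
  U = {bravo}, X ∖ U = {alfa, charlie, delta, echo, foxtrot} — both open, so U is clopen.
  U = {delta}, X ∖ U = {alfa, bravo, charlie, echo, foxtrot} — both open, so U is clopen.
  U = {echo}, X ∖ U = {alfa, bravo, charlie, delta, foxtrot} — both open, so U is clopen.
  U = {bravo, delta}, X ∖ U = {alfa, charlie, echo, foxtrot} — both open, so U is clopen.
  U = {bravo, echo}, X ∖ U = {alfa, charlie, delta, foxtrot} — both open, so U is clopen.
  U = {delta, echo}, X ∖ U = {alfa, bravo, charlie, foxtrot} — both open, so U is clopen.
  U = {alfa, charlie, foxtrot}, X ∖ U = {bravo, delta, echo} — both open, so U is clopen.
  U = {bravo, delta, echo}, X ∖ U = {alfa, charlie, foxtrot} — both open, so U is clopen.
  U = {alfa, bravo, charlie, foxtrot}, X ∖ U = {delta, echo} — both open, so U is clopen.
  U = {alfa, charlie, delta, foxtrot}, X ∖ U = {bravo, echo} — both open, so U is clopen.
  U = {alfa, charlie, echo, foxtrot}, X ∖ U = {bravo, delta} — both open, so U is clopen.
  U = {alfa, bravo, charlie, delta, foxtrot}, X ∖ U = {echo} — both open, so U is clopen.
  U = {alfa, bravo, charlie, echo, foxtrot}, X ∖ U = {delta} — both open, so U is clopen.
  U = {alfa, charlie, delta, echo, foxtrot}, X ∖ U = {bravo} — both open, so U is clopen.
  U = {alfa, bravo, charlie, delta, echo, foxtrot}, X ∖ U = ∅ — both open, so U is clopen.
Nontrivial clopen(s) exist: e.g. {alfa, charlie, delta, foxtrot}. So (X, τ) is disconnected.
Compute connected components by grouping points that agree on all clopens:
  component: {bravo}
  component: {delta}
  component: {echo}
  component: {alfa, charlie, foxtrot}


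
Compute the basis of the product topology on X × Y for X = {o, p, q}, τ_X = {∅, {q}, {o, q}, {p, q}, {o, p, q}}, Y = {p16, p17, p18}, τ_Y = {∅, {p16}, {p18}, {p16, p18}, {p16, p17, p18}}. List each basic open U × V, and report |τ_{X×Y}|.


Basis B = {∅ × ∅, {q} × {p16}, {q} × {p18}, {o, q} × {p16}, {o, q} × {p18}, {p, q} × {p16}, {p, q} × {p18}, {q} × {p16, p18}, {o, p, q} × {p16}, {o, p, q} × {p18}, {q} × {p16, p17, p18}, {o, q} × {p16, p18}, {p, q} × {p16, p18}, {o, q} × {p16, p17, p18}, {o, p, q} × {p16, p18}, {p, q} × {p16, p17, p18}, {o, p, q} × {p16, p17, p18}}; |τ_{X×Y}| = 50.

Enumerate products U × V with U ∈ τ_X, V ∈ τ_Y (deduplicated):
  ∅ × ∅ = {} (∅)
  {q} × {p16} = {(q,p16)}
  {q} × {p18} = {(q,p18)}
  {o, q} × {p16} = {(o,p16), (q,p16)}
  {o, q} × {p18} = {(o,p18), (q,p18)}
  {p, q} × {p16} = {(p,p16), (q,p16)}
  {p, q} × {p18} = {(p,p18), (q,p18)}
  {q} × {p16, p18} = {(q,p16), (q,p18)}
  {o, p, q} × {p16} = {(o,p16), (p,p16), (q,p16)}
  {o, p, q} × {p18} = {(o,p18), (p,p18), (q,p18)}
  {q} × {p16, p17, p18} = {(q,p16), (q,p17), (q,p18)}
  {o, q} × {p16, p18} = {(o,p16), (o,p18), (q,p16), (q,p18)}
  {p, q} × {p16, p18} = {(p,p16), (p,p18), (q,p16), (q,p18)}
  {o, q} × {p16, p17, p18} = {(o,p16), (o,p17), (o,p18), (q,p16), (q,p17), (q,p18)}
  {o, p, q} × {p16, p18} = {(o,p16), (o,p18), (p,p16), (p,p18), (q,p16), (q,p18)}
  {p, q} × {p16, p17, p18} = {(p,p16), (p,p17), (p,p18), (q,p16), (q,p17), (q,p18)}
  {o, p, q} × {p16, p17, p18} = {(o,p16), (o,p17), (o,p18), (p,p16), (p,p17), (p,p18), (q,p16), (q,p17), (q,p18)}
These 17 distinct sets form the basis B.
Close under arbitrary unions to get τ_{X×Y}; counting gives |τ_{X×Y}| = 50.


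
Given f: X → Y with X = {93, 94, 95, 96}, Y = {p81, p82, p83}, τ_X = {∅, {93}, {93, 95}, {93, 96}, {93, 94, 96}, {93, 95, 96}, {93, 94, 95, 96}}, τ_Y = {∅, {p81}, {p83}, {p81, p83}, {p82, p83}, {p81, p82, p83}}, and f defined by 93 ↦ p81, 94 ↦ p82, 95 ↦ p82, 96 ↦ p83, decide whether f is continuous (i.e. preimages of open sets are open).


f is NOT continuous.

Compute f^{-1}(U) for each U ∈ τ_Y:
  U = ∅: f^{-1}(U) = ∅ ∈ τ_X ✓.
  U = {p81}: f^{-1}(U) = {93} ∈ τ_X ✓.
  U = {p83}: f^{-1}(U) = {96} ∉ τ_X ✗.
  U = {p81, p83}: f^{-1}(U) = {93, 96} ∈ τ_X ✓.
  U = {p82, p83}: f^{-1}(U) = {94, 95, 96} ∉ τ_X ✗.
  U = {p81, p82, p83}: f^{-1}(U) = {93, 94, 95, 96} ∈ τ_X ✓.
Found U = {p83} with f^{-1}(U) = {96} not in τ_X. Therefore f is NOT continuous.


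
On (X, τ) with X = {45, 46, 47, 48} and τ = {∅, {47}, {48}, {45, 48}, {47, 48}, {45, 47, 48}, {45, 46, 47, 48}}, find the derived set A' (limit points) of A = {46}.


A' = ∅

For each x ∈ X, list the open sets U ∈ τ with x ∈ U, then check whether U ∩ (A ∖ {x}) ≠ ∅ for every such U.
  x = 45: open {45, 48} ∋ x has {45, 48} ∩ (A ∖ {45}) = ∅, so x is NOT a limit point.
  x = 46: open {45, 46, 47, 48} ∋ x has {45, 46, 47, 48} ∩ (A ∖ {46}) = ∅, so x is NOT a limit point.
  x = 47: open {47} ∋ x has {47} ∩ (A ∖ {47}) = ∅, so x is NOT a limit point.
  x = 48: open {48} ∋ x has {48} ∩ (A ∖ {48}) = ∅, so x is NOT a limit point.
Collecting: A' = ∅.


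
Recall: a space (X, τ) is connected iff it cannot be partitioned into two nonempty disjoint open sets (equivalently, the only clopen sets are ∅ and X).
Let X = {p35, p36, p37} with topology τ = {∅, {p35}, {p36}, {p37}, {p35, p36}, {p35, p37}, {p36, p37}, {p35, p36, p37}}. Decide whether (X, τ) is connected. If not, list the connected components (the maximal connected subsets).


(X, τ) is disconnected; components = [{p35}, {p36}, {p37}].

Find clopen sets (U ∈ τ with X ∖ U ∈ τ):
  U = ∅, X ∖ U = {p35, p36, p37} — both open, so U is clopen.
  U = {p35}, X ∖ U = {p36, p37} — both open, so U is clopen.
  U = {p36}, X ∖ U = {p35, p37} — both open, so U is clopen.
  U = {p37}, X ∖ U = {p35, p36} — both open, so U is clopen.
  U = {p35, p36}, X ∖ U = {p37} — both open, so U is clopen.
  U = {p35, p37}, X ∖ U = {p36} — both open, so U is clopen.
  U = {p36, p37}, X ∖ U = {p35} — both open, so U is clopen.
  U = {p35, p36, p37}, X ∖ U = ∅ — both open, so U is clopen.
Nontrivial clopen(s) exist: e.g. {p35, p36}. So (X, τ) is disconnected.
Compute connected components by grouping points that agree on all clopens:
  component: {p35}
  component: {p36}
  component: {p37}


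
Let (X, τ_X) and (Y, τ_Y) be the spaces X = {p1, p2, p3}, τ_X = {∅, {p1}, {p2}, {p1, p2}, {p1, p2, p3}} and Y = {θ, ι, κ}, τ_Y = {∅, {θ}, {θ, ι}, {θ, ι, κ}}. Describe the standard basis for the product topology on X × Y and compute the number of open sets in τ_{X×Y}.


Basis B = {∅ × ∅, {p1} × {θ}, {p2} × {θ}, {p1} × {θ, ι}, {p1, p2} × {θ}, {p2} × {θ, ι}, {p1} × {θ, ι, κ}, {p1, p2, p3} × {θ}, {p2} × {θ, ι, κ}, {p1, p2} × {θ, ι}, {p1, p2} × {θ, ι, κ}, {p1, p2, p3} × {θ, ι}, {p1, p2, p3} × {θ, ι, κ}}; |τ_{X×Y}| = 30.

Enumerate products U × V with U ∈ τ_X, V ∈ τ_Y (deduplicated):
  ∅ × ∅ = {} (∅)
  {p1} × {θ} = {(p1,θ)}
  {p2} × {θ} = {(p2,θ)}
  {p1} × {θ, ι} = {(p1,θ), (p1,ι)}
  {p1, p2} × {θ} = {(p1,θ), (p2,θ)}
  {p2} × {θ, ι} = {(p2,θ), (p2,ι)}
  {p1} × {θ, ι, κ} = {(p1,θ), (p1,ι), (p1,κ)}
  {p1, p2, p3} × {θ} = {(p1,θ), (p2,θ), (p3,θ)}
  {p2} × {θ, ι, κ} = {(p2,θ), (p2,ι), (p2,κ)}
  {p1, p2} × {θ, ι} = {(p1,θ), (p1,ι), (p2,θ), (p2,ι)}
  {p1, p2} × {θ, ι, κ} = {(p1,θ), (p1,ι), (p1,κ), (p2,θ), (p2,ι), (p2,κ)}
  {p1, p2, p3} × {θ, ι} = {(p1,θ), (p1,ι), (p2,θ), (p2,ι), (p3,θ), (p3,ι)}
  {p1, p2, p3} × {θ, ι, κ} = {(p1,θ), (p1,ι), (p1,κ), (p2,θ), (p2,ι), (p2,κ), (p3,θ), (p3,ι), (p3,κ)}
These 13 distinct sets form the basis B.
Close under arbitrary unions to get τ_{X×Y}; counting gives |τ_{X×Y}| = 30.


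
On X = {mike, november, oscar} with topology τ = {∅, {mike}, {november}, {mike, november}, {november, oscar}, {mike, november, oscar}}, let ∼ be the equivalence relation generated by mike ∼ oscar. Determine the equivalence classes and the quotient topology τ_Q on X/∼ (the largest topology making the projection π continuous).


X/∼ = {[mike=oscar], [november]}; |τ_Q| = 3.

Equivalence classes: [mike=oscar], [november].
Quotient map π: X → X/∼ sends mike ↦ [mike=oscar], november ↦ [november], oscar ↦ [mike=oscar].
For each subset V ⊆ X/∼, compute π^{-1}(V) ⊆ X and check whether π^{-1}(V) ∈ τ. V is open in τ_Q iff π^{-1}(V) ∈ τ.
  V = {}: π^{-1}(V) = ∅ ∈ τ ✓.
  V = {[mike=oscar]}: π^{-1}(V) = {mike, oscar} ∉ τ ✗.
  V = {[november]}: π^{-1}(V) = {november} ∈ τ ✓.
  V = {[mike=oscar], [november]}: π^{-1}(V) = {mike, november, oscar} ∈ τ ✓.
Open sets in the quotient: τ_Q = {{}, {[november]}, {[mike=oscar], [november]}} (3 elements).


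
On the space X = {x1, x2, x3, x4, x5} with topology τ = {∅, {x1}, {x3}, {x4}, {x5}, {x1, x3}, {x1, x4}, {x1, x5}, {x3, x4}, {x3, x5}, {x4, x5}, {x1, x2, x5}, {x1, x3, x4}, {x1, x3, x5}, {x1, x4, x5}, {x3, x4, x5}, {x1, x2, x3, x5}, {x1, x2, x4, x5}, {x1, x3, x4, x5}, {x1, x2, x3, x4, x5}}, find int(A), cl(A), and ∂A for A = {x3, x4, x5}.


int(A) = {x3, x4, x5}, cl(A) = {x2, x3, x4, x5}, ∂A = {x2}.

Closed sets in (X, τ) are complements of opens:
  closed(X, τ) = {∅, {x2}, {x3}, {x4}, {x1, x2}, {x2, x3}, {x2, x4}, {x2, x5}, {x3, x4}, {x1, x2, x3}, {x1, x2, x4}, {x1, x2, x5}, {x2, x3, x4}, {x2, x3, x5}, {x2, x4, x5}, {x1, x2, x3, x4}, {x1, x2, x3, x5}, {x1, x2, x4, x5}, {x2, x3, x4, x5}, {x1, x2, x3, x4, x5}}.
int(A) = ⋃ {U ∈ τ : U ⊆ A}. Opens contained in A: ∅, {x3}, {x4}, {x5}, {x3, x4}, {x3, x5}, {x4, x5}, {x3, x4, x5}.
Taking the union of these: int(A) = {x3, x4, x5}.
cl(A) = ⋂ {C closed : A ⊆ C}. Closed sets containing A: {x2, x3, x4, x5}, {x1, x2, x3, x4, x5}.
Intersecting these: cl(A) = {x2, x3, x4, x5}.
∂A = cl(A) ∖ int(A) = {x2, x3, x4, x5} ∖ {x3, x4, x5} = {x2}.


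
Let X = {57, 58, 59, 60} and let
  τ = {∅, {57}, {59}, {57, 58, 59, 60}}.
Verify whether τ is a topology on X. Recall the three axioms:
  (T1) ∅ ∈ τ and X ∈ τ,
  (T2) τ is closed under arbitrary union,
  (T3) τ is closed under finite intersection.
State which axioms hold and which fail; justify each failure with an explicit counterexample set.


τ is NOT a topology on X.

Axiom (T1): ∅ ∈ τ? Yes; X ∈ τ? Yes.
Axiom (T2/T3): check pairwise unions and intersections of members of τ.
Counterexample for (T2): {57} ∪ {59} = {57, 59} ∉ τ. Therefore τ is NOT a topology.


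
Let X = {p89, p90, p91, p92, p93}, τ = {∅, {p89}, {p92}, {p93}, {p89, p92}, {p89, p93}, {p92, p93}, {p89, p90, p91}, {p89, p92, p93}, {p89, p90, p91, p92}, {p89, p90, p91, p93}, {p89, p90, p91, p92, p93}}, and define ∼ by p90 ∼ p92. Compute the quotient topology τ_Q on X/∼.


X/∼ = {[p89], [p90=p92], [p91], [p93]}; |τ_Q| = 6.

Equivalence classes: [p89], [p90=p92], [p91], [p93].
Quotient map π: X → X/∼ sends p89 ↦ [p89], p90 ↦ [p90=p92], p91 ↦ [p91], p92 ↦ [p90=p92], p93 ↦ [p93].
For each subset V ⊆ X/∼, compute π^{-1}(V) ⊆ X and check whether π^{-1}(V) ∈ τ. V is open in τ_Q iff π^{-1}(V) ∈ τ.
  V = {}: π^{-1}(V) = ∅ ∈ τ ✓.
  V = {[p89]}: π^{-1}(V) = {p89} ∈ τ ✓.
  V = {[p90=p92]}: π^{-1}(V) = {p90, p92} ∉ τ ✗.
  V = {[p89], [p90=p92]}: π^{-1}(V) = {p89, p90, p92} ∉ τ ✗.
  V = {[p91]}: π^{-1}(V) = {p91} ∉ τ ✗.
  V = {[p89], [p91]}: π^{-1}(V) = {p89, p91} ∉ τ ✗.
  V = {[p90=p92], [p91]}: π^{-1}(V) = {p90, p91, p92} ∉ τ ✗.
  V = {[p89], [p90=p92], [p91]}: π^{-1}(V) = {p89, p90, p91, p92} ∈ τ ✓.
  V = {[p93]}: π^{-1}(V) = {p93} ∈ τ ✓.
  V = {[p89], [p93]}: π^{-1}(V) = {p89, p93} ∈ τ ✓.
  V = {[p90=p92], [p93]}: π^{-1}(V) = {p90, p92, p93} ∉ τ ✗.
  V = {[p89], [p90=p92], [p93]}: π^{-1}(V) = {p89, p90, p92, p93} ∉ τ ✗.
  V = {[p91], [p93]}: π^{-1}(V) = {p91, p93} ∉ τ ✗.
  V = {[p89], [p91], [p93]}: π^{-1}(V) = {p89, p91, p93} ∉ τ ✗.
  V = {[p90=p92], [p91], [p93]}: π^{-1}(V) = {p90, p91, p92, p93} ∉ τ ✗.
  V = {[p89], [p90=p92], [p91], [p93]}: π^{-1}(V) = {p89, p90, p91, p92, p93} ∈ τ ✓.
Open sets in the quotient: τ_Q = {{}, {[p89]}, {[p89], [p90=p92], [p91]}, {[p93]}, {[p89], [p93]}, {[p89], [p90=p92], [p91], [p93]}} (6 elements).


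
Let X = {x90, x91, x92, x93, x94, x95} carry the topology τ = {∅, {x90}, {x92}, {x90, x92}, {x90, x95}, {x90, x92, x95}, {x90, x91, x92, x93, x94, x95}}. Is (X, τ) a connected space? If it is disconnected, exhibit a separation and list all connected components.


(X, τ) is connected.

Find clopen sets (U ∈ τ with X ∖ U ∈ τ):
  U = ∅, X ∖ U = {x90, x91, x92, x93, x94, x95} — both open, so U is clopen.
  U = {x90, x91, x92, x93, x94, x95}, X ∖ U = ∅ — both open, so U is clopen.
Only trivial clopens (∅ and X) exist, so (X, τ) is connected.
Compute connected components by grouping points that agree on all clopens:
  component: {x90, x91, x92, x93, x94, x95}


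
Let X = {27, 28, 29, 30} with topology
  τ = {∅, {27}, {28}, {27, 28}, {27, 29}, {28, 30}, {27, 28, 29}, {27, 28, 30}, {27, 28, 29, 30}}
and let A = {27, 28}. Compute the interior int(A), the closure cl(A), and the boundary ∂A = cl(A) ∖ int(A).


int(A) = {27, 28}, cl(A) = {27, 28, 29, 30}, ∂A = {29, 30}.

Closed sets in (X, τ) are complements of opens:
  closed(X, τ) = {∅, {29}, {30}, {27, 29}, {28, 30}, {29, 30}, {27, 29, 30}, {28, 29, 30}, {27, 28, 29, 30}}.
int(A) = ⋃ {U ∈ τ : U ⊆ A}. Opens contained in A: ∅, {27}, {28}, {27, 28}.
Taking the union of these: int(A) = {27, 28}.
cl(A) = ⋂ {C closed : A ⊆ C}. Closed sets containing A: {27, 28, 29, 30}.
Intersecting these: cl(A) = {27, 28, 29, 30}.
∂A = cl(A) ∖ int(A) = {27, 28, 29, 30} ∖ {27, 28} = {29, 30}.


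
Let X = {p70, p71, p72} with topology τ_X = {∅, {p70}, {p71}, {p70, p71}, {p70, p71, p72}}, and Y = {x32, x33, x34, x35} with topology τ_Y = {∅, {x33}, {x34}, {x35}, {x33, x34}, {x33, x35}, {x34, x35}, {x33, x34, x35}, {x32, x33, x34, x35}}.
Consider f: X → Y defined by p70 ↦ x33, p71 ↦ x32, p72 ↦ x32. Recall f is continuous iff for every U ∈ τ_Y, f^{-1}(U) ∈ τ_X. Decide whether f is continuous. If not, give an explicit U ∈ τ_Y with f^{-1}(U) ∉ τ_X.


f IS continuous.

Compute f^{-1}(U) for each U ∈ τ_Y:
  U = ∅: f^{-1}(U) = ∅ ∈ τ_X ✓.
  U = {x33}: f^{-1}(U) = {p70} ∈ τ_X ✓.
  U = {x34}: f^{-1}(U) = ∅ ∈ τ_X ✓.
  U = {x35}: f^{-1}(U) = ∅ ∈ τ_X ✓.
  U = {x33, x34}: f^{-1}(U) = {p70} ∈ τ_X ✓.
  U = {x33, x35}: f^{-1}(U) = {p70} ∈ τ_X ✓.
  U = {x34, x35}: f^{-1}(U) = ∅ ∈ τ_X ✓.
  U = {x33, x34, x35}: f^{-1}(U) = {p70} ∈ τ_X ✓.
  U = {x32, x33, x34, x35}: f^{-1}(U) = {p70, p71, p72} ∈ τ_X ✓.
Every preimage lies in τ_X, so f IS continuous.


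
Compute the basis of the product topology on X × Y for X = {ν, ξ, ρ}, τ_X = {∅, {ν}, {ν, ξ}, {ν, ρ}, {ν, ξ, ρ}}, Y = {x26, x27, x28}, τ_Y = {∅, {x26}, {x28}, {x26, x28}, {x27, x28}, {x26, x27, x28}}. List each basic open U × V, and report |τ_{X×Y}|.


Basis B = {∅ × ∅, {ν} × {x26}, {ν} × {x28}, {ν} × {x26, x28}, {ν, ξ} × {x26}, {ν, ρ} × {x26}, {ν} × {x27, x28}, {ν, ξ} × {x28}, {ν, ρ} × {x28}, {ν} × {x26, x27, x28}, {ν, ξ, ρ} × {x26}, {ν, ξ, ρ} × {x28}, {ν, ξ} × {x26, x28}, {ν, ρ} × {x26, x28}, {ν, ξ} × {x27, x28}, {ν, ρ} × {x27, x28}, {ν, ξ} × {x26, x27, x28}, {ν, ρ} × {x26, x27, x28}, {ν, ξ, ρ} × {x26, x28}, {ν, ξ, ρ} × {x27, x28}, {ν, ξ, ρ} × {x26, x27, x28}}; |τ_{X×Y}| = 70.

Enumerate products U × V with U ∈ τ_X, V ∈ τ_Y (deduplicated):
  ∅ × ∅ = {} (∅)
  {ν} × {x26} = {(ν,x26)}
  {ν} × {x28} = {(ν,x28)}
  {ν} × {x26, x28} = {(ν,x26), (ν,x28)}
  {ν, ξ} × {x26} = {(ν,x26), (ξ,x26)}
  {ν, ρ} × {x26} = {(ν,x26), (ρ,x26)}
  {ν} × {x27, x28} = {(ν,x27), (ν,x28)}
  {ν, ξ} × {x28} = {(ν,x28), (ξ,x28)}
  {ν, ρ} × {x28} = {(ν,x28), (ρ,x28)}
  {ν} × {x26, x27, x28} = {(ν,x26), (ν,x27), (ν,x28)}
  {ν, ξ, ρ} × {x26} = {(ν,x26), (ξ,x26), (ρ,x26)}
  {ν, ξ, ρ} × {x28} = {(ν,x28), (ξ,x28), (ρ,x28)}
  {ν, ξ} × {x26, x28} = {(ν,x26), (ν,x28), (ξ,x26), (ξ,x28)}
  {ν, ρ} × {x26, x28} = {(ν,x26), (ν,x28), (ρ,x26), (ρ,x28)}
  {ν, ξ} × {x27, x28} = {(ν,x27), (ν,x28), (ξ,x27), (ξ,x28)}
  {ν, ρ} × {x27, x28} = {(ν,x27), (ν,x28), (ρ,x27), (ρ,x28)}
  {ν, ξ} × {x26, x27, x28} = {(ν,x26), (ν,x27), (ν,x28), (ξ,x26), (ξ,x27), (ξ,x28)}
  {ν, ρ} × {x26, x27, x28} = {(ν,x26), (ν,x27), (ν,x28), (ρ,x26), (ρ,x27), (ρ,x28)}
  {ν, ξ, ρ} × {x26, x28} = {(ν,x26), (ν,x28), (ξ,x26), (ξ,x28), (ρ,x26), (ρ,x28)}
  {ν, ξ, ρ} × {x27, x28} = {(ν,x27), (ν,x28), (ξ,x27), (ξ,x28), (ρ,x27), (ρ,x28)}
  {ν, ξ, ρ} × {x26, x27, x28} = {(ν,x26), (ν,x27), (ν,x28), (ξ,x26), (ξ,x27), (ξ,x28), (ρ,x26), (ρ,x27), (ρ,x28)}
These 21 distinct sets form the basis B.
Close under arbitrary unions to get τ_{X×Y}; counting gives |τ_{X×Y}| = 70.


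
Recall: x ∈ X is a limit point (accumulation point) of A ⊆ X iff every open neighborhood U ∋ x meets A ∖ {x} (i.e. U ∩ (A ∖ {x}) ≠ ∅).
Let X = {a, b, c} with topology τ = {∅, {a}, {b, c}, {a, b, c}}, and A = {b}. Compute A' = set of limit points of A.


A' = {c}

For each x ∈ X, list the open sets U ∈ τ with x ∈ U, then check whether U ∩ (A ∖ {x}) ≠ ∅ for every such U.
  x = a: open {a} ∋ x has {a} ∩ (A ∖ {a}) = ∅, so x is NOT a limit point.
  x = b: open {b, c} ∋ x has {b, c} ∩ (A ∖ {b}) = ∅, so x is NOT a limit point.
  x = c: opens ∋ x are {b, c}, {a, b, c}; each meets A ∖ {c}, so x IS a limit point.
Collecting: A' = {c}.


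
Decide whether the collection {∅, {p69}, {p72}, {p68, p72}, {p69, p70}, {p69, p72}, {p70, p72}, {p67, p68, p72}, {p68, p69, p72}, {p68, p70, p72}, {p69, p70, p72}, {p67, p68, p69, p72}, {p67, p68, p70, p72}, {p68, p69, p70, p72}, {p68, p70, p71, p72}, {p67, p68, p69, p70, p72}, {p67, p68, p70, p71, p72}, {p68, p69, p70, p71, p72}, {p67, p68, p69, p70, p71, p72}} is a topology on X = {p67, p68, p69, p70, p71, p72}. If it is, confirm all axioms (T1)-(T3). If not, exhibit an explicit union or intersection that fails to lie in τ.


τ is NOT a topology on X.

Axiom (T1): ∅ ∈ τ? Yes; X ∈ τ? Yes.
Axiom (T2/T3): check pairwise unions and intersections of members of τ.
Counterexample for (T3): {p69, p70} ∩ {p70, p72} = {p70} ∉ τ. Therefore τ is NOT a topology.


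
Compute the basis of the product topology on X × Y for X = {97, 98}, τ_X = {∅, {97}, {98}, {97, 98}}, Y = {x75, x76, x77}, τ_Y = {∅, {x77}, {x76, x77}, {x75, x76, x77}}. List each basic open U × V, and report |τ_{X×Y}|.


Basis B = {∅ × ∅, {97} × {x77}, {98} × {x77}, {97} × {x76, x77}, {97, 98} × {x77}, {98} × {x76, x77}, {97} × {x75, x76, x77}, {98} × {x75, x76, x77}, {97, 98} × {x76, x77}, {97, 98} × {x75, x76, x77}}; |τ_{X×Y}| = 16.

Enumerate products U × V with U ∈ τ_X, V ∈ τ_Y (deduplicated):
  ∅ × ∅ = {} (∅)
  {97} × {x77} = {(97,x77)}
  {98} × {x77} = {(98,x77)}
  {97} × {x76, x77} = {(97,x76), (97,x77)}
  {97, 98} × {x77} = {(97,x77), (98,x77)}
  {98} × {x76, x77} = {(98,x76), (98,x77)}
  {97} × {x75, x76, x77} = {(97,x75), (97,x76), (97,x77)}
  {98} × {x75, x76, x77} = {(98,x75), (98,x76), (98,x77)}
  {97, 98} × {x76, x77} = {(97,x76), (97,x77), (98,x76), (98,x77)}
  {97, 98} × {x75, x76, x77} = {(97,x75), (97,x76), (97,x77), (98,x75), (98,x76), (98,x77)}
These 10 distinct sets form the basis B.
Close under arbitrary unions to get τ_{X×Y}; counting gives |τ_{X×Y}| = 16.


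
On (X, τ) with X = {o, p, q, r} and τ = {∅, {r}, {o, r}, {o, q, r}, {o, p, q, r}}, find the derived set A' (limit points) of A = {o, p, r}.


A' = {o, p, q}

For each x ∈ X, list the open sets U ∈ τ with x ∈ U, then check whether U ∩ (A ∖ {x}) ≠ ∅ for every such U.
  x = o: opens ∋ x are {o, r}, {o, q, r}, {o, p, q, r}; each meets A ∖ {o}, so x IS a limit point.
  x = p: opens ∋ x are {o, p, q, r}; each meets A ∖ {p}, so x IS a limit point.
  x = q: opens ∋ x are {o, q, r}, {o, p, q, r}; each meets A ∖ {q}, so x IS a limit point.
  x = r: open {r} ∋ x has {r} ∩ (A ∖ {r}) = ∅, so x is NOT a limit point.
Collecting: A' = {o, p, q}.


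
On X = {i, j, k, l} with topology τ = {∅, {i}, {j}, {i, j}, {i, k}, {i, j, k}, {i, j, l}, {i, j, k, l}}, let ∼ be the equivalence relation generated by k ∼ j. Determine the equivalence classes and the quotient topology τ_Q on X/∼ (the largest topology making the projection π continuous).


X/∼ = {[i], [j=k], [l]}; |τ_Q| = 4.

Equivalence classes: [i], [j=k], [l].
Quotient map π: X → X/∼ sends i ↦ [i], j ↦ [j=k], k ↦ [j=k], l ↦ [l].
For each subset V ⊆ X/∼, compute π^{-1}(V) ⊆ X and check whether π^{-1}(V) ∈ τ. V is open in τ_Q iff π^{-1}(V) ∈ τ.
  V = {}: π^{-1}(V) = ∅ ∈ τ ✓.
  V = {[i]}: π^{-1}(V) = {i} ∈ τ ✓.
  V = {[j=k]}: π^{-1}(V) = {j, k} ∉ τ ✗.
  V = {[i], [j=k]}: π^{-1}(V) = {i, j, k} ∈ τ ✓.
  V = {[l]}: π^{-1}(V) = {l} ∉ τ ✗.
  V = {[i], [l]}: π^{-1}(V) = {i, l} ∉ τ ✗.
  V = {[j=k], [l]}: π^{-1}(V) = {j, k, l} ∉ τ ✗.
  V = {[i], [j=k], [l]}: π^{-1}(V) = {i, j, k, l} ∈ τ ✓.
Open sets in the quotient: τ_Q = {{}, {[i]}, {[i], [j=k]}, {[i], [j=k], [l]}} (4 elements).


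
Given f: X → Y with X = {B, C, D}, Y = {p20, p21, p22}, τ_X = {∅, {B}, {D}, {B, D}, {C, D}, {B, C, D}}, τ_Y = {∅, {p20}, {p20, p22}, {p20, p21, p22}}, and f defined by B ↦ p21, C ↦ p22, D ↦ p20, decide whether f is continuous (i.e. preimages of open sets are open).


f IS continuous.

Compute f^{-1}(U) for each U ∈ τ_Y:
  U = ∅: f^{-1}(U) = ∅ ∈ τ_X ✓.
  U = {p20}: f^{-1}(U) = {D} ∈ τ_X ✓.
  U = {p20, p22}: f^{-1}(U) = {C, D} ∈ τ_X ✓.
  U = {p20, p21, p22}: f^{-1}(U) = {B, C, D} ∈ τ_X ✓.
Every preimage lies in τ_X, so f IS continuous.


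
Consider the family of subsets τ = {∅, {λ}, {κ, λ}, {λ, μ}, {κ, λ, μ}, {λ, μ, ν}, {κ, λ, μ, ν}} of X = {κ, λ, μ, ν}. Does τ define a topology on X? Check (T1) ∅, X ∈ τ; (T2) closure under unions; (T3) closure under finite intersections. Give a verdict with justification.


τ IS a topology on X.

Axiom (T1): ∅ ∈ τ? Yes; X ∈ τ? Yes.
Axiom (T2/T3): check pairwise unions and intersections of members of τ.
All pairwise intersections and unions checked — each lies in τ. Therefore τ satisfies (T1), (T2), (T3): it IS a topology on X.


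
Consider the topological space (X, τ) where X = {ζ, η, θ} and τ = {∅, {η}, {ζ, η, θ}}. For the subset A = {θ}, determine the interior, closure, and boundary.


int(A) = ∅, cl(A) = {ζ, θ}, ∂A = {ζ, θ}.

Closed sets in (X, τ) are complements of opens:
  closed(X, τ) = {∅, {ζ, θ}, {ζ, η, θ}}.
int(A) = ⋃ {U ∈ τ : U ⊆ A}. Opens contained in A: ∅.
Taking the union of these: int(A) = ∅.
cl(A) = ⋂ {C closed : A ⊆ C}. Closed sets containing A: {ζ, θ}, {ζ, η, θ}.
Intersecting these: cl(A) = {ζ, θ}.
∂A = cl(A) ∖ int(A) = {ζ, θ} ∖ ∅ = {ζ, θ}.


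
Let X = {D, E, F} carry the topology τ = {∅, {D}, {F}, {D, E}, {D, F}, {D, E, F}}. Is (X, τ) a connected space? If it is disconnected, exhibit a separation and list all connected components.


(X, τ) is disconnected; components = [{F}, {D, E}].

Find clopen sets (U ∈ τ with X ∖ U ∈ τ):
  U = ∅, X ∖ U = {D, E, F} — both open, so U is clopen.
  U = {F}, X ∖ U = {D, E} — both open, so U is clopen.
  U = {D, E}, X ∖ U = {F} — both open, so U is clopen.
  U = {D, E, F}, X ∖ U = ∅ — both open, so U is clopen.
Nontrivial clopen(s) exist: e.g. {F}. So (X, τ) is disconnected.
Compute connected components by grouping points that agree on all clopens:
  component: {F}
  component: {D, E}


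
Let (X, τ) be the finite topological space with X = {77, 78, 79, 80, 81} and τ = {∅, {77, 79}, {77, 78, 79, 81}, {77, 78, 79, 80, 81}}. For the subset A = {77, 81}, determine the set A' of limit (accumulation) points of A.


A' = {78, 79, 80, 81}

For each x ∈ X, list the open sets U ∈ τ with x ∈ U, then check whether U ∩ (A ∖ {x}) ≠ ∅ for every such U.
  x = 77: open {77, 79} ∋ x has {77, 79} ∩ (A ∖ {77}) = ∅, so x is NOT a limit point.
  x = 78: opens ∋ x are {77, 78, 79, 81}, {77, 78, 79, 80, 81}; each meets A ∖ {78}, so x IS a limit point.
  x = 79: opens ∋ x are {77, 79}, {77, 78, 79, 81}, {77, 78, 79, 80, 81}; each meets A ∖ {79}, so x IS a limit point.
  x = 80: opens ∋ x are {77, 78, 79, 80, 81}; each meets A ∖ {80}, so x IS a limit point.
  x = 81: opens ∋ x are {77, 78, 79, 81}, {77, 78, 79, 80, 81}; each meets A ∖ {81}, so x IS a limit point.
Collecting: A' = {78, 79, 80, 81}.


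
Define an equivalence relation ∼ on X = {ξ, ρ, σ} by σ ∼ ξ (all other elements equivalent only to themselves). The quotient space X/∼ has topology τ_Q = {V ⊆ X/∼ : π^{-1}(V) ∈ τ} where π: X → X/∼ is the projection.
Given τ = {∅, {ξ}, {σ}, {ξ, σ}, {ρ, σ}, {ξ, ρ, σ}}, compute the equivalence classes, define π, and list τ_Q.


X/∼ = {[ξ=σ], [ρ]}; |τ_Q| = 3.

Equivalence classes: [ξ=σ], [ρ].
Quotient map π: X → X/∼ sends ξ ↦ [ξ=σ], ρ ↦ [ρ], σ ↦ [ξ=σ].
For each subset V ⊆ X/∼, compute π^{-1}(V) ⊆ X and check whether π^{-1}(V) ∈ τ. V is open in τ_Q iff π^{-1}(V) ∈ τ.
  V = {}: π^{-1}(V) = ∅ ∈ τ ✓.
  V = {[ξ=σ]}: π^{-1}(V) = {ξ, σ} ∈ τ ✓.
  V = {[ρ]}: π^{-1}(V) = {ρ} ∉ τ ✗.
  V = {[ξ=σ], [ρ]}: π^{-1}(V) = {ξ, ρ, σ} ∈ τ ✓.
Open sets in the quotient: τ_Q = {{}, {[ξ=σ]}, {[ξ=σ], [ρ]}} (3 elements).


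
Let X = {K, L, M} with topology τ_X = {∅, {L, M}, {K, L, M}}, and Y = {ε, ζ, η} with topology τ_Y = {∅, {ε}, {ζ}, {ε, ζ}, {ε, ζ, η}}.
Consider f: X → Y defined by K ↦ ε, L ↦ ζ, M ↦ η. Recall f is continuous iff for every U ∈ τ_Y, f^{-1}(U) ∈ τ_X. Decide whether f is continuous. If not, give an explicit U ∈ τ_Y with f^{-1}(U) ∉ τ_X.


f is NOT continuous.

Compute f^{-1}(U) for each U ∈ τ_Y:
  U = ∅: f^{-1}(U) = ∅ ∈ τ_X ✓.
  U = {ε}: f^{-1}(U) = {K} ∉ τ_X ✗.
  U = {ζ}: f^{-1}(U) = {L} ∉ τ_X ✗.
  U = {ε, ζ}: f^{-1}(U) = {K, L} ∉ τ_X ✗.
  U = {ε, ζ, η}: f^{-1}(U) = {K, L, M} ∈ τ_X ✓.
Found U = {ε} with f^{-1}(U) = {K} not in τ_X. Therefore f is NOT continuous.


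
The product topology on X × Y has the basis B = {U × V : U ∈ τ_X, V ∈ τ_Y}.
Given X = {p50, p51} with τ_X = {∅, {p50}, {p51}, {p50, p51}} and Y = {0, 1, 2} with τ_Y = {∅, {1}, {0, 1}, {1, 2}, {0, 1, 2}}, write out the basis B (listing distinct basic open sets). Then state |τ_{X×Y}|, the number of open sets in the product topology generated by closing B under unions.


Basis B = {∅ × ∅, {p50} × {1}, {p51} × {1}, {p50} × {0, 1}, {p50} × {1, 2}, {p50, p51} × {1}, {p51} × {0, 1}, {p51} × {1, 2}, {p50} × {0, 1, 2}, {p51} × {0, 1, 2}, {p50, p51} × {0, 1}, {p50, p51} × {1, 2}, {p50, p51} × {0, 1, 2}}; |τ_{X×Y}| = 25.

Enumerate products U × V with U ∈ τ_X, V ∈ τ_Y (deduplicated):
  ∅ × ∅ = {} (∅)
  {p50} × {1} = {(p50,1)}
  {p51} × {1} = {(p51,1)}
  {p50} × {0, 1} = {(p50,0), (p50,1)}
  {p50} × {1, 2} = {(p50,1), (p50,2)}
  {p50, p51} × {1} = {(p50,1), (p51,1)}
  {p51} × {0, 1} = {(p51,0), (p51,1)}
  {p51} × {1, 2} = {(p51,1), (p51,2)}
  {p50} × {0, 1, 2} = {(p50,0), (p50,1), (p50,2)}
  {p51} × {0, 1, 2} = {(p51,0), (p51,1), (p51,2)}
  {p50, p51} × {0, 1} = {(p50,0), (p50,1), (p51,0), (p51,1)}
  {p50, p51} × {1, 2} = {(p50,1), (p50,2), (p51,1), (p51,2)}
  {p50, p51} × {0, 1, 2} = {(p50,0), (p50,1), (p50,2), (p51,0), (p51,1), (p51,2)}
These 13 distinct sets form the basis B.
Close under arbitrary unions to get τ_{X×Y}; counting gives |τ_{X×Y}| = 25.


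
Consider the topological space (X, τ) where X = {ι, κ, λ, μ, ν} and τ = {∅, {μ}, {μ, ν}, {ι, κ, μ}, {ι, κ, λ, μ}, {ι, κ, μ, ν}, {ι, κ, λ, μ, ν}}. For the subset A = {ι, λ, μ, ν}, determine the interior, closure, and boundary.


int(A) = {μ, ν}, cl(A) = {ι, κ, λ, μ, ν}, ∂A = {ι, κ, λ}.

Closed sets in (X, τ) are complements of opens:
  closed(X, τ) = {∅, {λ}, {ν}, {λ, ν}, {ι, κ, λ}, {ι, κ, λ, ν}, {ι, κ, λ, μ, ν}}.
int(A) = ⋃ {U ∈ τ : U ⊆ A}. Opens contained in A: ∅, {μ}, {μ, ν}.
Taking the union of these: int(A) = {μ, ν}.
cl(A) = ⋂ {C closed : A ⊆ C}. Closed sets containing A: {ι, κ, λ, μ, ν}.
Intersecting these: cl(A) = {ι, κ, λ, μ, ν}.
∂A = cl(A) ∖ int(A) = {ι, κ, λ, μ, ν} ∖ {μ, ν} = {ι, κ, λ}.


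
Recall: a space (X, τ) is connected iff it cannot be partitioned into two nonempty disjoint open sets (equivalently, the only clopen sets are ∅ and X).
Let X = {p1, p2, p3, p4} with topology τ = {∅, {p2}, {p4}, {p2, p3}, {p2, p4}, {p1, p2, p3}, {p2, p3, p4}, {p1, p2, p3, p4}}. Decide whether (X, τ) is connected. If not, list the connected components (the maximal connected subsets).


(X, τ) is disconnected; components = [{p4}, {p1, p2, p3}].

Find clopen sets (U ∈ τ with X ∖ U ∈ τ):
  U = ∅, X ∖ U = {p1, p2, p3, p4} — both open, so U is clopen.
  U = {p4}, X ∖ U = {p1, p2, p3} — both open, so U is clopen.
  U = {p1, p2, p3}, X ∖ U = {p4} — both open, so U is clopen.
  U = {p1, p2, p3, p4}, X ∖ U = ∅ — both open, so U is clopen.
Nontrivial clopen(s) exist: e.g. {p1, p2, p3}. So (X, τ) is disconnected.
Compute connected components by grouping points that agree on all clopens:
  component: {p4}
  component: {p1, p2, p3}


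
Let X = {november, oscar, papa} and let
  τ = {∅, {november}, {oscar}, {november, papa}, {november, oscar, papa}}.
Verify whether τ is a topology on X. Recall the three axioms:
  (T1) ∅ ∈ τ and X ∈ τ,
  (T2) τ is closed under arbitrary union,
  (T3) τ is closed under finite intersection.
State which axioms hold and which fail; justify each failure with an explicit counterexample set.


τ is NOT a topology on X.

Axiom (T1): ∅ ∈ τ? Yes; X ∈ τ? Yes.
Axiom (T2/T3): check pairwise unions and intersections of members of τ.
Counterexample for (T2): {november} ∪ {oscar} = {november, oscar} ∉ τ. Therefore τ is NOT a topology.


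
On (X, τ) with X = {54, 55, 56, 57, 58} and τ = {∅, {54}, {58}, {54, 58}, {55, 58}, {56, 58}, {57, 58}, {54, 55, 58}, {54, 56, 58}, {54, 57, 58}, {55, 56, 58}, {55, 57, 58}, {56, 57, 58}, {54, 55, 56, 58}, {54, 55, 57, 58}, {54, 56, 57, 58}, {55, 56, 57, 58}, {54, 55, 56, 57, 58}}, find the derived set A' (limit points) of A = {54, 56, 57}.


A' = ∅

For each x ∈ X, list the open sets U ∈ τ with x ∈ U, then check whether U ∩ (A ∖ {x}) ≠ ∅ for every such U.
  x = 54: open {54} ∋ x has {54} ∩ (A ∖ {54}) = ∅, so x is NOT a limit point.
  x = 55: open {55, 58} ∋ x has {55, 58} ∩ (A ∖ {55}) = ∅, so x is NOT a limit point.
  x = 56: open {56, 58} ∋ x has {56, 58} ∩ (A ∖ {56}) = ∅, so x is NOT a limit point.
  x = 57: open {57, 58} ∋ x has {57, 58} ∩ (A ∖ {57}) = ∅, so x is NOT a limit point.
  x = 58: open {58} ∋ x has {58} ∩ (A ∖ {58}) = ∅, so x is NOT a limit point.
Collecting: A' = ∅.


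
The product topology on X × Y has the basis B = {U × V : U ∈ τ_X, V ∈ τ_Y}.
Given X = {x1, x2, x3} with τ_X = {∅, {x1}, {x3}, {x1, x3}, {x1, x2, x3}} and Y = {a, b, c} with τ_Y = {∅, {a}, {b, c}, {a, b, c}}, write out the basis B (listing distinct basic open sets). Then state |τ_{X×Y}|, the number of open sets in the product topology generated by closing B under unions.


Basis B = {∅ × ∅, {x1} × {a}, {x3} × {a}, {x1, x3} × {a}, {x1} × {b, c}, {x3} × {b, c}, {x1} × {a, b, c}, {x1, x2, x3} × {a}, {x3} × {a, b, c}, {x1, x3} × {b, c}, {x1, x3} × {a, b, c}, {x1, x2, x3} × {b, c}, {x1, x2, x3} × {a, b, c}}; |τ_{X×Y}| = 25.

Enumerate products U × V with U ∈ τ_X, V ∈ τ_Y (deduplicated):
  ∅ × ∅ = {} (∅)
  {x1} × {a} = {(x1,a)}
  {x3} × {a} = {(x3,a)}
  {x1, x3} × {a} = {(x1,a), (x3,a)}
  {x1} × {b, c} = {(x1,b), (x1,c)}
  {x3} × {b, c} = {(x3,b), (x3,c)}
  {x1} × {a, b, c} = {(x1,a), (x1,b), (x1,c)}
  {x1, x2, x3} × {a} = {(x1,a), (x2,a), (x3,a)}
  {x3} × {a, b, c} = {(x3,a), (x3,b), (x3,c)}
  {x1, x3} × {b, c} = {(x1,b), (x1,c), (x3,b), (x3,c)}
  {x1, x3} × {a, b, c} = {(x1,a), (x1,b), (x1,c), (x3,a), (x3,b), (x3,c)}
  {x1, x2, x3} × {b, c} = {(x1,b), (x1,c), (x2,b), (x2,c), (x3,b), (x3,c)}
  {x1, x2, x3} × {a, b, c} = {(x1,a), (x1,b), (x1,c), (x2,a), (x2,b), (x2,c), (x3,a), (x3,b), (x3,c)}
These 13 distinct sets form the basis B.
Close under arbitrary unions to get τ_{X×Y}; counting gives |τ_{X×Y}| = 25.


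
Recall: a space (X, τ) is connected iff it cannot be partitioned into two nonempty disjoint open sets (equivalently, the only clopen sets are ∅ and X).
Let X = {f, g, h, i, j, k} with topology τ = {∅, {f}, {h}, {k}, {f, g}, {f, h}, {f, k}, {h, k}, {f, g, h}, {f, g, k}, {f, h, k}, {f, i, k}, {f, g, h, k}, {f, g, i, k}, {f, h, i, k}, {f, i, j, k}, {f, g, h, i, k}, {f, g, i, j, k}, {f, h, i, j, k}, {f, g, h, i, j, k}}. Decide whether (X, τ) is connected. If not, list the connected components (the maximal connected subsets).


(X, τ) is disconnected; components = [{h}, {f, g, i, j, k}].

Find clopen sets (U ∈ τ with X ∖ U ∈ τ):
  U = ∅, X ∖ U = {f, g, h, i, j, k} — both open, so U is clopen.
  U = {h}, X ∖ U = {f, g, i, j, k} — both open, so U is clopen.
  U = {f, g, i, j, k}, X ∖ U = {h} — both open, so U is clopen.
  U = {f, g, h, i, j, k}, X ∖ U = ∅ — both open, so U is clopen.
Nontrivial clopen(s) exist: e.g. {f, g, i, j, k}. So (X, τ) is disconnected.
Compute connected components by grouping points that agree on all clopens:
  component: {h}
  component: {f, g, i, j, k}


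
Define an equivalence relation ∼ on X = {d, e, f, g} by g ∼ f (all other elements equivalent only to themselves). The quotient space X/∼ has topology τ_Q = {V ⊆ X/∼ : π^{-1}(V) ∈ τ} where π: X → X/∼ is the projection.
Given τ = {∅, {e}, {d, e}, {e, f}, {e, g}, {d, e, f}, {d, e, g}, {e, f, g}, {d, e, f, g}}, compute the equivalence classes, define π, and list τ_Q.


X/∼ = {[d], [e], [f=g]}; |τ_Q| = 5.

Equivalence classes: [d], [e], [f=g].
Quotient map π: X → X/∼ sends d ↦ [d], e ↦ [e], f ↦ [f=g], g ↦ [f=g].
For each subset V ⊆ X/∼, compute π^{-1}(V) ⊆ X and check whether π^{-1}(V) ∈ τ. V is open in τ_Q iff π^{-1}(V) ∈ τ.
  V = {}: π^{-1}(V) = ∅ ∈ τ ✓.
  V = {[d]}: π^{-1}(V) = {d} ∉ τ ✗.
  V = {[e]}: π^{-1}(V) = {e} ∈ τ ✓.
  V = {[d], [e]}: π^{-1}(V) = {d, e} ∈ τ ✓.
  V = {[f=g]}: π^{-1}(V) = {f, g} ∉ τ ✗.
  V = {[d], [f=g]}: π^{-1}(V) = {d, f, g} ∉ τ ✗.
  V = {[e], [f=g]}: π^{-1}(V) = {e, f, g} ∈ τ ✓.
  V = {[d], [e], [f=g]}: π^{-1}(V) = {d, e, f, g} ∈ τ ✓.
Open sets in the quotient: τ_Q = {{}, {[e]}, {[d], [e]}, {[e], [f=g]}, {[d], [e], [f=g]}} (5 elements).


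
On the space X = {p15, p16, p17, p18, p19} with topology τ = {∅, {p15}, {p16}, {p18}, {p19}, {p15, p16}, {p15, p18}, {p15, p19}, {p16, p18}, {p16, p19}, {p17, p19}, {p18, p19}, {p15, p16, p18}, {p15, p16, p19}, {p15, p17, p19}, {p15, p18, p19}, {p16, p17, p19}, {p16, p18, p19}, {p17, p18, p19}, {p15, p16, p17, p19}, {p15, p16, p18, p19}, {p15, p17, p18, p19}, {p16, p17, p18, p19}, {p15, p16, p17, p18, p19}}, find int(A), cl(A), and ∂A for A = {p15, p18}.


int(A) = {p15, p18}, cl(A) = {p15, p18}, ∂A = ∅.

Closed sets in (X, τ) are complements of opens:
  closed(X, τ) = {∅, {p15}, {p16}, {p17}, {p18}, {p15, p16}, {p15, p17}, {p15, p18}, {p16, p17}, {p16, p18}, {p17, p18}, {p17, p19}, {p15, p16, p17}, {p15, p16, p18}, {p15, p17, p18}, {p15, p17, p19}, {p16, p17, p18}, {p16, p17, p19}, {p17, p18, p19}, {p15, p16, p17, p18}, {p15, p16, p17, p19}, {p15, p17, p18, p19}, {p16, p17, p18, p19}, {p15, p16, p17, p18, p19}}.
int(A) = ⋃ {U ∈ τ : U ⊆ A}. Opens contained in A: ∅, {p15}, {p18}, {p15, p18}.
Taking the union of these: int(A) = {p15, p18}.
cl(A) = ⋂ {C closed : A ⊆ C}. Closed sets containing A: {p15, p18}, {p15, p16, p18}, {p15, p17, p18}, {p15, p16, p17, p18}, {p15, p17, p18, p19}, {p15, p16, p17, p18, p19}.
Intersecting these: cl(A) = {p15, p18}.
∂A = cl(A) ∖ int(A) = {p15, p18} ∖ {p15, p18} = ∅.


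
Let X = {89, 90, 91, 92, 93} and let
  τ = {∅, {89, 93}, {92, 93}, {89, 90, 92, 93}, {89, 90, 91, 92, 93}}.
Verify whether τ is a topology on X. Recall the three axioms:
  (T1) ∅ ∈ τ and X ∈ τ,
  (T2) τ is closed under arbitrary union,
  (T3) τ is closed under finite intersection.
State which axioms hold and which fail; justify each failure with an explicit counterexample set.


τ is NOT a topology on X.

Axiom (T1): ∅ ∈ τ? Yes; X ∈ τ? Yes.
Axiom (T2/T3): check pairwise unions and intersections of members of τ.
Counterexample for (T3): {89, 93} ∩ {92, 93} = {93} ∉ τ. Therefore τ is NOT a topology.


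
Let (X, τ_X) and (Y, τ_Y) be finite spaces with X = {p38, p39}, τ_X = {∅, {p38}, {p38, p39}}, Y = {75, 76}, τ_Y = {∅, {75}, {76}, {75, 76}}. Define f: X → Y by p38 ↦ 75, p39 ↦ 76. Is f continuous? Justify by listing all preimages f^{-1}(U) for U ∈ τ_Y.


f is NOT continuous.

Compute f^{-1}(U) for each U ∈ τ_Y:
  U = ∅: f^{-1}(U) = ∅ ∈ τ_X ✓.
  U = {75}: f^{-1}(U) = {p38} ∈ τ_X ✓.
  U = {76}: f^{-1}(U) = {p39} ∉ τ_X ✗.
  U = {75, 76}: f^{-1}(U) = {p38, p39} ∈ τ_X ✓.
Found U = {76} with f^{-1}(U) = {p39} not in τ_X. Therefore f is NOT continuous.


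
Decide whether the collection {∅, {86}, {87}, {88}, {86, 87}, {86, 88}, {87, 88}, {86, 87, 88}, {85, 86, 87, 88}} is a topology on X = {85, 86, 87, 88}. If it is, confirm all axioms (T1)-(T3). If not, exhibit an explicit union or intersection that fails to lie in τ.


τ IS a topology on X.

Axiom (T1): ∅ ∈ τ? Yes; X ∈ τ? Yes.
Axiom (T2/T3): check pairwise unions and intersections of members of τ.
All pairwise intersections and unions checked — each lies in τ. Therefore τ satisfies (T1), (T2), (T3): it IS a topology on X.
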